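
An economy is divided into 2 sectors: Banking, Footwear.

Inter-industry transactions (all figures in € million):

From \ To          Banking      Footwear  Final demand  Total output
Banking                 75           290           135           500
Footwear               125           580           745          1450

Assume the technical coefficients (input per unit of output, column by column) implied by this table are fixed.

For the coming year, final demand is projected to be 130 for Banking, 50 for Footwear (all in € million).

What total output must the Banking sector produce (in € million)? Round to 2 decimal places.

Technical coefficients a_ij = z_ij / X_j:
  a_11 = 75/500 = 0.15, a_21 = 125/500 = 0.25
  a_12 = 290/1450 = 0.20, a_22 = 580/1450 = 0.40
I − A =
  [   0.85    -0.20]
  [  -0.25     0.60]
det(I−A) = (0.85)(0.60) − (-0.20)(-0.25) = 0.4600
adj(I−A) = [[0.60, 0.20], [0.25, 0.85]]
(I − A)⁻¹ = adj(I−A) / det(I−A) ≈
  [   1.3043     0.4348]
  [   0.5435     1.8478]
x = (I − A)⁻¹ d = adj(I−A)·d / det(I−A), with det(I−A) = 0.4600:
  x_1 = (0.60·130 + 0.20·50) / 0.4600 = 88.00 / 0.4600 ≈ 191.30
  x_2 = (0.25·130 + 0.85·50) / 0.4600 = 75.00 / 0.4600 ≈ 163.04

x_1 = 191.30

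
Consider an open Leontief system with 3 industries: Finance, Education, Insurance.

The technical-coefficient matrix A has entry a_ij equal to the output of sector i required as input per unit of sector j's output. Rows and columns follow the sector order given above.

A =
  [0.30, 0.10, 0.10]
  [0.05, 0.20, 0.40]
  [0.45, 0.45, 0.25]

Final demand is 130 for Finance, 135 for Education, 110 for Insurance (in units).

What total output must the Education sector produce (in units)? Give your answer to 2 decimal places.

I − A =
  [   0.70    -0.10    -0.10]
  [  -0.05     0.80    -0.40]
  [  -0.45    -0.45     0.75]
Cofactors of I−A, C_ij = (−1)^(i+j)·(minor ij) (rows/columns in the sector order above):
  C_11 = (0.80)(0.75) − (-0.40)(-0.45) = 0.4200
  C_12 = −[(-0.05)(0.75) − (-0.40)(-0.45)] = 0.2175
  C_13 = (-0.05)(-0.45) − (0.80)(-0.45) = 0.3825
  C_21 = −[(-0.10)(0.75) − (-0.10)(-0.45)] = 0.1200
  C_22 = (0.70)(0.75) − (-0.10)(-0.45) = 0.4800
  C_23 = −[(0.70)(-0.45) − (-0.10)(-0.45)] = 0.3600
  C_31 = (-0.10)(-0.40) − (-0.10)(0.80) = 0.1200
  C_32 = −[(0.70)(-0.40) − (-0.10)(-0.05)] = 0.2850
  C_33 = (0.70)(0.80) − (-0.10)(-0.05) = 0.5550
det(I−A) = Σ_j (I−A)_1j·C_1j = (0.70)(0.4200) + (-0.10)(0.2175) + (-0.10)(0.3825) = 0.2340
adj(I−A) = Cᵀ =
  [ 0.4200   0.1200   0.1200]
  [ 0.2175   0.4800   0.2850]
  [ 0.3825   0.3600   0.5550]
(I − A)⁻¹ = adj(I−A) / det(I−A) ≈
  [   1.7949     0.5128     0.5128]
  [   0.9295     2.0513     1.2179]
  [   1.6346     1.5385     2.3718]
x = (I − A)⁻¹ d = adj(I−A)·d / det(I−A), with det(I−A) = 0.2340:
  x_1 = (0.4200·130 + 0.1200·135 + 0.1200·110) / 0.2340 = 84.00 / 0.2340 ≈ 358.97
  x_2 = (0.2175·130 + 0.4800·135 + 0.2850·110) / 0.2340 = 124.425 / 0.2340 ≈ 531.73
  x_3 = (0.3825·130 + 0.3600·135 + 0.5550·110) / 0.2340 = 159.375 / 0.2340 ≈ 681.09

x_2 = 531.73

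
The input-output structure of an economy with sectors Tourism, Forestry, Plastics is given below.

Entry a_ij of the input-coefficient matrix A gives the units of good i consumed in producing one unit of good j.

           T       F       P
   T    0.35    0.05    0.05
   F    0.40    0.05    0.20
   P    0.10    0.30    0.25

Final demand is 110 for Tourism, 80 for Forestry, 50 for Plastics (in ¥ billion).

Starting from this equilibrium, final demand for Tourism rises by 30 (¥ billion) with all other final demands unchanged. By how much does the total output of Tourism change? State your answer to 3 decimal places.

I − A =
  [   0.65    -0.05    -0.05]
  [  -0.40     0.95    -0.20]
  [  -0.10    -0.30     0.75]
Cofactors of I−A, C_ij = (−1)^(i+j)·(minor ij) (rows/columns in the sector order above):
  C_11 = (0.95)(0.75) − (-0.20)(-0.30) = 0.6525
  C_12 = −[(-0.40)(0.75) − (-0.20)(-0.10)] = 0.3200
  C_13 = (-0.40)(-0.30) − (0.95)(-0.10) = 0.2150
  C_21 = −[(-0.05)(0.75) − (-0.05)(-0.30)] = 0.0525
  C_22 = (0.65)(0.75) − (-0.05)(-0.10) = 0.4825
  C_23 = −[(0.65)(-0.30) − (-0.05)(-0.10)] = 0.2000
  C_31 = (-0.05)(-0.20) − (-0.05)(0.95) = 0.0575
  C_32 = −[(0.65)(-0.20) − (-0.05)(-0.40)] = 0.1500
  C_33 = (0.65)(0.95) − (-0.05)(-0.40) = 0.5975
det(I−A) = Σ_j (I−A)_1j·C_1j = (0.65)(0.6525) + (-0.05)(0.3200) + (-0.05)(0.2150) = 0.397375
adj(I−A) = Cᵀ =
  [ 0.6525   0.0525   0.0575]
  [ 0.3200   0.4825   0.1500]
  [ 0.2150   0.2000   0.5975]
(I − A)⁻¹ = adj(I−A) / det(I−A) ≈
  [   1.6420     0.1321     0.1447]
  [   0.8053     1.2142     0.3775]
  [   0.5411     0.5033     1.5036]
Δx = (I − A)⁻¹ Δd with Δd having +30 in the Tourism component and 0 elsewhere.
So Δx_T = L_TT · (+30), where L_TT = adj(I−A)_TT / det(I−A) = 0.6525 / 0.397375.
Δx_T = 0.6525 × (+30) / 0.397375 = 19.575 / 0.397375 ≈ 49.261.

Δx_T = 49.261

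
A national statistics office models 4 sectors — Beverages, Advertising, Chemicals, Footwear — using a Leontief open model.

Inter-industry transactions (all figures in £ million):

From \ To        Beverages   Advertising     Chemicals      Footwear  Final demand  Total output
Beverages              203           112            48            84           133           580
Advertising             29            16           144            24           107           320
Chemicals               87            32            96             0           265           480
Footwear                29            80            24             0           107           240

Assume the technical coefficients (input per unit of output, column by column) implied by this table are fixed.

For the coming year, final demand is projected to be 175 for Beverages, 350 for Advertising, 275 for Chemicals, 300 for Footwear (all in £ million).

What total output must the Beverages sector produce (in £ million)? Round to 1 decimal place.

Technical coefficients a_ij = z_ij / X_j:
  a_BB = 203/580 = 0.35, a_AB = 29/580 = 0.05, a_CB = 87/580 = 0.15, a_FB = 29/580 = 0.05
  a_BA = 112/320 = 0.35, a_AA = 16/320 = 0.05, a_CA = 32/320 = 0.10, a_FA = 80/320 = 0.25
  a_BC = 48/480 = 0.10, a_AC = 144/480 = 0.30, a_CC = 96/480 = 0.20, a_FC = 24/480 = 0.05
  a_BF = 84/240 = 0.35, a_AF = 24/240 = 0.10, a_CF = 0/240 = 0.00, a_FF = 0/240 = 0.00
I − A =
  [   0.65    -0.35    -0.10    -0.35]
  [  -0.05     0.95    -0.30    -0.10]
  [  -0.15    -0.10     0.80     0.00]
  [  -0.05    -0.25    -0.05     1.00]
Compute the cofactors C_ij = (−1)^(i+j)·(3×3 minor ij) of I−A; the adjugate is their transpose:
adj(I−A) = Cᵀ =
  [ 0.709500   0.361750   0.242125   0.284500]
  [ 0.089750   0.488375   0.199375   0.080250]
  [ 0.144250   0.128875   0.561000   0.063375]
  [ 0.065125   0.146625   0.090000   0.430000]
det(I−A) = Σ_j (I−A)_1j·C_1j = (0.65)(0.709500) + (-0.35)(0.089750) + (-0.10)(0.144250) + (-0.35)(0.065125) = 0.39254375
(I − A)⁻¹ = adj(I−A) / det(I−A) ≈
  [   1.8074     0.9216     0.6168     0.7248]
  [   0.2286     1.2441     0.5079     0.2044]
  [   0.3675     0.3283     1.4291     0.1614]
  [   0.1659     0.3735     0.2293     1.0954]
x = (I − A)⁻¹ d = adj(I−A)·d / det(I−A), with det(I−A) = 0.39254375:
  x_B = (0.709500·175 + 0.361750·350 + 0.242125·275 + 0.284500·300) / 0.39254375 = 402.709375 / 0.39254375 ≈ 1025.9
  x_A = (0.089750·175 + 0.488375·350 + 0.199375·275 + 0.080250·300) / 0.39254375 = 265.540625 / 0.39254375 ≈ 676.5
  x_C = (0.144250·175 + 0.128875·350 + 0.561000·275 + 0.063375·300) / 0.39254375 = 243.6375 / 0.39254375 ≈ 620.7
  x_F = (0.065125·175 + 0.146625·350 + 0.090000·275 + 0.430000·300) / 0.39254375 = 216.465625 / 0.39254375 ≈ 551.4

x_B = 1025.9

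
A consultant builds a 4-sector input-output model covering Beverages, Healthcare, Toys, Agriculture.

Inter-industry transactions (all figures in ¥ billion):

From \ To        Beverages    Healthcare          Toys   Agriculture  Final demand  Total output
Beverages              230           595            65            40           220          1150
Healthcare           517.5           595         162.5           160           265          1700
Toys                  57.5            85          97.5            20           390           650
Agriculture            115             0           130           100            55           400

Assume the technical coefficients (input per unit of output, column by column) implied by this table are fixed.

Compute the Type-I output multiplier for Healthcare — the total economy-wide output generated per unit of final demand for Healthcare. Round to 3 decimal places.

m_H = 4.235

Technical coefficients a_ij = z_ij / X_j:
  a_BB = 230/1150 = 0.20, a_HB = 517.5/1150 = 0.45, a_TB = 57.5/1150 = 0.05, a_AB = 115/1150 = 0.10
  a_BH = 595/1700 = 0.35, a_HH = 595/1700 = 0.35, a_TH = 85/1700 = 0.05, a_AH = 0/1700 = 0.00
  a_BT = 65/650 = 0.10, a_HT = 162.5/650 = 0.25, a_TT = 97.5/650 = 0.15, a_AT = 130/650 = 0.20
  a_BA = 40/400 = 0.10, a_HA = 160/400 = 0.40, a_TA = 20/400 = 0.05, a_AA = 100/400 = 0.25
I − A =
  [   0.80    -0.35    -0.10    -0.10]
  [  -0.45     0.65    -0.25    -0.40]
  [  -0.05    -0.05     0.85    -0.05]
  [  -0.10     0.00    -0.20     0.75]
Compute the cofactors C_ij = (−1)^(i+j)·(3×3 minor ij) of I−A; the adjugate is their transpose:
adj(I−A) = Cᵀ =
  [ 0.394500   0.224375   0.155375   0.182625]
  [ 0.331000   0.488250   0.258250   0.321750]
  [ 0.046500   0.044375   0.251375   0.046625]
  [ 0.065000   0.041750   0.087750   0.288250]
det(I−A) = Σ_j (I−A)_1j·C_1j = (0.80)(0.394500) + (-0.35)(0.331000) + (-0.10)(0.046500) + (-0.10)(0.065000) = 0.1886
(I − A)⁻¹ = adj(I−A) / det(I−A) ≈
  [   2.0917     1.1897     0.8238     0.9683]
  [   1.7550     2.5888     1.3693     1.7060]
  [   0.2466     0.2353     1.3328     0.2472]
  [   0.3446     0.2214     0.4653     1.5284]
The output multiplier for sector j is the column-j sum of the Leontief inverse (I − A)⁻¹ = adj(I−A) / det(I−A).
Column H of adj(I−A): (0.224375, 0.488250, 0.044375, 0.041750); det(I−A) = 0.1886.
m_H = (0.224375 + 0.488250 + 0.044375 + 0.041750) / 0.1886 = 0.79875 / 0.1886 ≈ 4.235.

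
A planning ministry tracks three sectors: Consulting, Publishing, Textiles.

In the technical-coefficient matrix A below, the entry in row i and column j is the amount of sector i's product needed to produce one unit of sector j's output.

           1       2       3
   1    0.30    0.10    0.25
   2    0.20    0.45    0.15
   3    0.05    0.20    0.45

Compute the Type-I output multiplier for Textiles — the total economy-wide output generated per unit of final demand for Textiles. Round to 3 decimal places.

I − A =
  [   0.70    -0.10    -0.25]
  [  -0.20     0.55    -0.15]
  [  -0.05    -0.20     0.55]
Cofactors of I−A, C_ij = (−1)^(i+j)·(minor ij) (rows/columns in the sector order above):
  C_11 = (0.55)(0.55) − (-0.15)(-0.20) = 0.2725
  C_12 = −[(-0.20)(0.55) − (-0.15)(-0.05)] = 0.1175
  C_13 = (-0.20)(-0.20) − (0.55)(-0.05) = 0.0675
  C_21 = −[(-0.10)(0.55) − (-0.25)(-0.20)] = 0.1050
  C_22 = (0.70)(0.55) − (-0.25)(-0.05) = 0.3725
  C_23 = −[(0.70)(-0.20) − (-0.10)(-0.05)] = 0.1450
  C_31 = (-0.10)(-0.15) − (-0.25)(0.55) = 0.1525
  C_32 = −[(0.70)(-0.15) − (-0.25)(-0.20)] = 0.1550
  C_33 = (0.70)(0.55) − (-0.10)(-0.20) = 0.3650
det(I−A) = Σ_j (I−A)_1j·C_1j = (0.70)(0.2725) + (-0.10)(0.1175) + (-0.25)(0.0675) = 0.162125
adj(I−A) = Cᵀ =
  [ 0.2725   0.1050   0.1525]
  [ 0.1175   0.3725   0.1550]
  [ 0.0675   0.1450   0.3650]
(I − A)⁻¹ = adj(I−A) / det(I−A) ≈
  [   1.6808     0.6476     0.9406]
  [   0.7247     2.2976     0.9561]
  [   0.4163     0.8944     2.2513]
The output multiplier for sector j is the column-j sum of the Leontief inverse (I − A)⁻¹ = adj(I−A) / det(I−A).
Column 3 of adj(I−A): (0.1525, 0.1550, 0.3650); det(I−A) = 0.162125.
m_3 = (0.1525 + 0.1550 + 0.3650) / 0.162125 = 0.6725 / 0.162125 ≈ 4.148.

m_3 = 4.148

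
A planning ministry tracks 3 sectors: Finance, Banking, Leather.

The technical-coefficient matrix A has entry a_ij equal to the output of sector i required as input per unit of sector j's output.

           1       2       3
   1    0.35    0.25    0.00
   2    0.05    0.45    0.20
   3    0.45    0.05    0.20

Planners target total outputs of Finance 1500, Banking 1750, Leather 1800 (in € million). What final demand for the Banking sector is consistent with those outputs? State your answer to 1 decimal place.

d_2 = 527.5

I − A =
  [   0.65    -0.25     0.00]
  [  -0.05     0.55    -0.20]
  [  -0.45    -0.05     0.80]
d = (I − A) x:
  d_1 = (+0.65)·1500 + (-0.25)·1750 + (+0.00)·1800 = 537.5
  d_2 = (-0.05)·1500 + (+0.55)·1750 + (-0.20)·1800 = 527.5
  d_3 = (-0.45)·1500 + (-0.05)·1750 + (+0.80)·1800 = 677.5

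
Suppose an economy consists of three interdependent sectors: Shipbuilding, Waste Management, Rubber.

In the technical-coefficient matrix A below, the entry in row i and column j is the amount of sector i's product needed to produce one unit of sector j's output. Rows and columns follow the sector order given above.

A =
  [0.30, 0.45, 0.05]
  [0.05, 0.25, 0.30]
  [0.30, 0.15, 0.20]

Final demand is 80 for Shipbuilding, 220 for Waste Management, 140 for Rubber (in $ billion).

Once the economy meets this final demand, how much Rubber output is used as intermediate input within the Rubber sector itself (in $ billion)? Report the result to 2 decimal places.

I − A =
  [   0.70    -0.45    -0.05]
  [  -0.05     0.75    -0.30]
  [  -0.30    -0.15     0.80]
Cofactors of I−A, C_ij = (−1)^(i+j)·(minor ij) (rows/columns in the sector order above):
  C_11 = (0.75)(0.80) − (-0.30)(-0.15) = 0.5550
  C_12 = −[(-0.05)(0.80) − (-0.30)(-0.30)] = 0.1300
  C_13 = (-0.05)(-0.15) − (0.75)(-0.30) = 0.2325
  C_21 = −[(-0.45)(0.80) − (-0.05)(-0.15)] = 0.3675
  C_22 = (0.70)(0.80) − (-0.05)(-0.30) = 0.5450
  C_23 = −[(0.70)(-0.15) − (-0.45)(-0.30)] = 0.2400
  C_31 = (-0.45)(-0.30) − (-0.05)(0.75) = 0.1725
  C_32 = −[(0.70)(-0.30) − (-0.05)(-0.05)] = 0.2125
  C_33 = (0.70)(0.75) − (-0.45)(-0.05) = 0.5025
det(I−A) = Σ_j (I−A)_1j·C_1j = (0.70)(0.5550) + (-0.45)(0.1300) + (-0.05)(0.2325) = 0.318375
adj(I−A) = Cᵀ =
  [ 0.5550   0.3675   0.1725]
  [ 0.1300   0.5450   0.2125]
  [ 0.2325   0.2400   0.5025]
(I − A)⁻¹ = adj(I−A) / det(I−A) ≈
  [   1.7432     1.1543     0.5418]
  [   0.4083     1.7118     0.6675]
  [   0.7303     0.7538     1.5783]
First solve x = (I − A)⁻¹ d = adj(I−A)·d / det(I−A); in particular x_3 = (0.2325·80 + 0.2400·220 + 0.5025·140) / 0.318375 = 141.75 / 0.318375 ≈ 445.2297.
Intermediate flow from 3 to 3: z_33 = a_33 · x_3 = 0.20 × 141.75 / 0.318375 = 28.35 / 0.318375 ≈ 89.05.

z_33 = 89.05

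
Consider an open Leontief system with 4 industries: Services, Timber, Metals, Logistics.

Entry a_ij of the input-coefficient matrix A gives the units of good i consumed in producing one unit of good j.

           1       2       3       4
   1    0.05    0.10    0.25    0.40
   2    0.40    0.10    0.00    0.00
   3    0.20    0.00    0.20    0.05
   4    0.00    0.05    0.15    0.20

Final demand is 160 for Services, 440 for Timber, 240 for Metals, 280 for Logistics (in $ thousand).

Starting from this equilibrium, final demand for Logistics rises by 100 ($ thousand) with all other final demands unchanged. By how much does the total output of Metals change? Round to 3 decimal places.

I − A =
  [   0.95    -0.10    -0.25    -0.40]
  [  -0.40     0.90     0.00     0.00]
  [  -0.20     0.00     0.80    -0.05]
  [   0.00    -0.05    -0.15     0.80]
Compute the cofactors C_ij = (−1)^(i+j)·(3×3 minor ij) of I−A; the adjugate is their transpose:
adj(I−A) = Cᵀ =
  [ 0.569250   0.079875   0.234000   0.299250]
  [ 0.253000   0.548875   0.104000   0.133000]
  [ 0.145000   0.022375   0.644000   0.112750]
  [ 0.043000   0.038500   0.127250   0.607000]
det(I−A) = Σ_j (I−A)_1j·C_1j = (0.95)(0.569250) + (-0.10)(0.253000) + (-0.25)(0.145000) + (-0.40)(0.043000) = 0.4620375
(I − A)⁻¹ = adj(I−A) / det(I−A) ≈
  [   1.2320     0.1729     0.5065     0.6477]
  [   0.5476     1.1879     0.2251     0.2879]
  [   0.3138     0.0484     1.3938     0.2440]
  [   0.0931     0.0833     0.2754     1.3137]
Δx = (I − A)⁻¹ Δd with Δd having +100 in the Logistics component and 0 elsewhere.
So Δx_3 = L_34 · (+100), where L_34 = adj(I−A)_34 / det(I−A) = 0.112750 / 0.4620375.
Δx_3 = 0.112750 × (+100) / 0.4620375 = 11.275 / 0.4620375 ≈ 24.403.

Δx_3 = 24.403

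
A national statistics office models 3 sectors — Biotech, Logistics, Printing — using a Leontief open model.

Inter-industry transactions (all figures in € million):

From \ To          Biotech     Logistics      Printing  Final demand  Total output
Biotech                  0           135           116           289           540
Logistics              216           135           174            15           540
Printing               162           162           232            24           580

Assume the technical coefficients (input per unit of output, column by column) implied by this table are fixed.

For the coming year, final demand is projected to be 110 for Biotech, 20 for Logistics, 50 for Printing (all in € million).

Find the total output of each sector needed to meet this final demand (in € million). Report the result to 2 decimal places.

x_B = 264.03, x_L = 317.03, x_P = 373.86

Technical coefficients a_ij = z_ij / X_j:
  a_BB = 0/540 = 0.00, a_LB = 216/540 = 0.40, a_PB = 162/540 = 0.30
  a_BL = 135/540 = 0.25, a_LL = 135/540 = 0.25, a_PL = 162/540 = 0.30
  a_BP = 116/580 = 0.20, a_LP = 174/580 = 0.30, a_PP = 232/580 = 0.40
I − A =
  [   1.00    -0.25    -0.20]
  [  -0.40     0.75    -0.30]
  [  -0.30    -0.30     0.60]
Cofactors of I−A, C_ij = (−1)^(i+j)·(minor ij) (rows/columns in the sector order above):
  C_11 = (0.75)(0.60) − (-0.30)(-0.30) = 0.3600
  C_12 = −[(-0.40)(0.60) − (-0.30)(-0.30)] = 0.3300
  C_13 = (-0.40)(-0.30) − (0.75)(-0.30) = 0.3450
  C_21 = −[(-0.25)(0.60) − (-0.20)(-0.30)] = 0.2100
  C_22 = (1.00)(0.60) − (-0.20)(-0.30) = 0.5400
  C_23 = −[(1.00)(-0.30) − (-0.25)(-0.30)] = 0.3750
  C_31 = (-0.25)(-0.30) − (-0.20)(0.75) = 0.2250
  C_32 = −[(1.00)(-0.30) − (-0.20)(-0.40)] = 0.3800
  C_33 = (1.00)(0.75) − (-0.25)(-0.40) = 0.6500
det(I−A) = Σ_j (I−A)_1j·C_1j = (1.00)(0.3600) + (-0.25)(0.3300) + (-0.20)(0.3450) = 0.2085
adj(I−A) = Cᵀ =
  [ 0.3600   0.2100   0.2250]
  [ 0.3300   0.5400   0.3800]
  [ 0.3450   0.3750   0.6500]
(I − A)⁻¹ = adj(I−A) / det(I−A) ≈
  [   1.7266     1.0072     1.0791]
  [   1.5827     2.5899     1.8225]
  [   1.6547     1.7986     3.1175]
x = (I − A)⁻¹ d = adj(I−A)·d / det(I−A), with det(I−A) = 0.2085:
  x_B = (0.3600·110 + 0.2100·20 + 0.2250·50) / 0.2085 = 55.05 / 0.2085 ≈ 264.03
  x_L = (0.3300·110 + 0.5400·20 + 0.3800·50) / 0.2085 = 66.10 / 0.2085 ≈ 317.03
  x_P = (0.3450·110 + 0.3750·20 + 0.6500·50) / 0.2085 = 77.95 / 0.2085 ≈ 373.86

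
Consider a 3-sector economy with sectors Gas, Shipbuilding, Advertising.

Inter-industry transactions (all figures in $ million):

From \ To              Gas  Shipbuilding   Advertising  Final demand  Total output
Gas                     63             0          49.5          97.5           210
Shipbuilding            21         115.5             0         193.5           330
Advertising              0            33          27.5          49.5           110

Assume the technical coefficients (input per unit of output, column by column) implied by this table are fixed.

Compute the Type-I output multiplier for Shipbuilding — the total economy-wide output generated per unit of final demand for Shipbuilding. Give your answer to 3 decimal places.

m_S = 1.901

Technical coefficients a_ij = z_ij / X_j:
  a_GG = 63/210 = 0.30, a_SG = 21/210 = 0.10, a_AG = 0/210 = 0.00
  a_GS = 0/330 = 0.00, a_SS = 115.5/330 = 0.35, a_AS = 33/330 = 0.10
  a_GA = 49.5/110 = 0.45, a_SA = 0/110 = 0.00, a_AA = 27.5/110 = 0.25
I − A =
  [   0.70     0.00    -0.45]
  [  -0.10     0.65     0.00]
  [   0.00    -0.10     0.75]
Cofactors of I−A, C_ij = (−1)^(i+j)·(minor ij) (rows/columns in the sector order above):
  C_11 = (0.65)(0.75) − (0.00)(-0.10) = 0.4875
  C_12 = −[(-0.10)(0.75) − (0.00)(0.00)] = 0.0750
  C_13 = (-0.10)(-0.10) − (0.65)(0.00) = 0.0100
  C_21 = −[(0.00)(0.75) − (-0.45)(-0.10)] = 0.0450
  C_22 = (0.70)(0.75) − (-0.45)(0.00) = 0.5250
  C_23 = −[(0.70)(-0.10) − (0.00)(0.00)] = 0.0700
  C_31 = (0.00)(0.00) − (-0.45)(0.65) = 0.2925
  C_32 = −[(0.70)(0.00) − (-0.45)(-0.10)] = 0.0450
  C_33 = (0.70)(0.65) − (0.00)(-0.10) = 0.4550
det(I−A) = Σ_j (I−A)_1j·C_1j = (0.70)(0.4875) + (0.00)(0.0750) + (-0.45)(0.0100) = 0.33675
adj(I−A) = Cᵀ =
  [ 0.4875   0.0450   0.2925]
  [ 0.0750   0.5250   0.0450]
  [ 0.0100   0.0700   0.4550]
(I − A)⁻¹ = adj(I−A) / det(I−A) ≈
  [   1.4477     0.1336     0.8686]
  [   0.2227     1.5590     0.1336]
  [   0.0297     0.2079     1.3512]
The output multiplier for sector j is the column-j sum of the Leontief inverse (I − A)⁻¹ = adj(I−A) / det(I−A).
Column S of adj(I−A): (0.0450, 0.5250, 0.0700); det(I−A) = 0.33675.
m_S = (0.0450 + 0.5250 + 0.0700) / 0.33675 = 0.64 / 0.33675 ≈ 1.901.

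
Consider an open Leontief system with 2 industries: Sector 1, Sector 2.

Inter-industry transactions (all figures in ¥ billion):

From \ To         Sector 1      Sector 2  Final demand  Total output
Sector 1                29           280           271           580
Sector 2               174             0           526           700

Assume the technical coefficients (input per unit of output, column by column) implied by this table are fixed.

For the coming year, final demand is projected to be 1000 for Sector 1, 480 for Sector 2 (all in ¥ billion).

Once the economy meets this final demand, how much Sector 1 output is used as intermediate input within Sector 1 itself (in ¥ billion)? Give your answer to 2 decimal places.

z_11 = 71.81

Technical coefficients a_ij = z_ij / X_j:
  a_11 = 29/580 = 0.05, a_21 = 174/580 = 0.30
  a_12 = 280/700 = 0.40, a_22 = 0/700 = 0.00
I − A =
  [   0.95    -0.40]
  [  -0.30     1.00]
det(I−A) = (0.95)(1.00) − (-0.40)(-0.30) = 0.8300
adj(I−A) = [[1.00, 0.40], [0.30, 0.95]]
(I − A)⁻¹ = adj(I−A) / det(I−A) ≈
  [   1.2048     0.4819]
  [   0.3614     1.1446]
First solve x = (I − A)⁻¹ d = adj(I−A)·d / det(I−A); in particular x_1 = (1.00·1000 + 0.40·480) / 0.8300 = 1192.00 / 0.8300 ≈ 1436.1446.
Intermediate flow from 1 to 1: z_11 = a_11 · x_1 = 0.05 × 1192.00 / 0.8300 = 59.60 / 0.8300 ≈ 71.81.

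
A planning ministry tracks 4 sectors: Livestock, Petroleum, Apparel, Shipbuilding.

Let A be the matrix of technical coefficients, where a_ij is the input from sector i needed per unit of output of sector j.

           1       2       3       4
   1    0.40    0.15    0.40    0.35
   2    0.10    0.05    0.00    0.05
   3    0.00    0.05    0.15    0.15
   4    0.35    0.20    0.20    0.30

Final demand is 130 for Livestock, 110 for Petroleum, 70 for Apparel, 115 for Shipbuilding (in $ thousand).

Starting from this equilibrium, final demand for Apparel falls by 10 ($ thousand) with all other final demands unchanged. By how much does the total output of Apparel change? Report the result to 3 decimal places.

Δx_3 = -14.424

I − A =
  [   0.60    -0.15    -0.40    -0.35]
  [  -0.10     0.95     0.00    -0.05]
  [   0.00    -0.05     0.85    -0.15]
  [  -0.35    -0.20    -0.20     0.70]
Compute the cofactors C_ij = (−1)^(i+j)·(3×3 minor ij) of I−A; the adjugate is their transpose:
adj(I−A) = Cᵀ =
  [ 0.527750   0.173750   0.330000   0.347000]
  [ 0.071375   0.213875   0.048000   0.061250]
  [ 0.057250   0.040750   0.256500   0.086500]
  [ 0.300625   0.159625   0.252000   0.469750]
det(I−A) = Σ_j (I−A)_1j·C_1j = (0.60)(0.527750) + (-0.15)(0.071375) + (-0.40)(0.057250) + (-0.35)(0.300625) = 0.177825
(I − A)⁻¹ = adj(I−A) / det(I−A) ≈
  [   2.9678     0.9771     1.8558     1.9514]
  [   0.4014     1.2027     0.2699     0.3444]
  [   0.3219     0.2292     1.4424     0.4864]
  [   1.6906     0.8977     1.4171     2.6416]
Δx = (I − A)⁻¹ Δd with Δd having -10 in the Apparel component and 0 elsewhere.
So Δx_3 = L_33 · (-10), where L_33 = adj(I−A)_33 / det(I−A) = 0.256500 / 0.177825.
Δx_3 = 0.256500 × (-10) / 0.177825 = -2.565 / 0.177825 ≈ -14.424.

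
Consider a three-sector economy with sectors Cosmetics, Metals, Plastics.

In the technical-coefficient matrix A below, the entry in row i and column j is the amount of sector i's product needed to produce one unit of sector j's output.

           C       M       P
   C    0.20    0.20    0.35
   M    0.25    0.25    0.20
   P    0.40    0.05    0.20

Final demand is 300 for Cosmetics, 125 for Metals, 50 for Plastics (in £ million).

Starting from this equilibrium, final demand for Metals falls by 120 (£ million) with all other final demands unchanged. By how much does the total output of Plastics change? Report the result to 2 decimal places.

Δx_P = -46.96

I − A =
  [   0.80    -0.20    -0.35]
  [  -0.25     0.75    -0.20]
  [  -0.40    -0.05     0.80]
Cofactors of I−A, C_ij = (−1)^(i+j)·(minor ij) (rows/columns in the sector order above):
  C_11 = (0.75)(0.80) − (-0.20)(-0.05) = 0.5900
  C_12 = −[(-0.25)(0.80) − (-0.20)(-0.40)] = 0.2800
  C_13 = (-0.25)(-0.05) − (0.75)(-0.40) = 0.3125
  C_21 = −[(-0.20)(0.80) − (-0.35)(-0.05)] = 0.1775
  C_22 = (0.80)(0.80) − (-0.35)(-0.40) = 0.5000
  C_23 = −[(0.80)(-0.05) − (-0.20)(-0.40)] = 0.1200
  C_31 = (-0.20)(-0.20) − (-0.35)(0.75) = 0.3025
  C_32 = −[(0.80)(-0.20) − (-0.35)(-0.25)] = 0.2475
  C_33 = (0.80)(0.75) − (-0.20)(-0.25) = 0.5500
det(I−A) = Σ_j (I−A)_1j·C_1j = (0.80)(0.5900) + (-0.20)(0.2800) + (-0.35)(0.3125) = 0.306625
adj(I−A) = Cᵀ =
  [ 0.5900   0.1775   0.3025]
  [ 0.2800   0.5000   0.2475]
  [ 0.3125   0.1200   0.5500]
(I − A)⁻¹ = adj(I−A) / det(I−A) ≈
  [   1.9242     0.5789     0.9865]
  [   0.9132     1.6307     0.8072]
  [   1.0192     0.3914     1.7937]
Δx = (I − A)⁻¹ Δd with Δd having -120 in the Metals component and 0 elsewhere.
So Δx_P = L_PM · (-120), where L_PM = adj(I−A)_PM / det(I−A) = 0.1200 / 0.306625.
Δx_P = 0.1200 × (-120) / 0.306625 = -14.40 / 0.306625 ≈ -46.96.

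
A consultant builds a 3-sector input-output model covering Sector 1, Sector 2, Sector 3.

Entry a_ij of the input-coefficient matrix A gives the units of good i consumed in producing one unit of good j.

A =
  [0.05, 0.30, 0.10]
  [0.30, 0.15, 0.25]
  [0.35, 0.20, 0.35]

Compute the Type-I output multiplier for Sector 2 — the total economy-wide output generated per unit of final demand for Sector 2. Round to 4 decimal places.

I − A =
  [   0.95    -0.30    -0.10]
  [  -0.30     0.85    -0.25]
  [  -0.35    -0.20     0.65]
Cofactors of I−A, C_ij = (−1)^(i+j)·(minor ij) (rows/columns in the sector order above):
  C_11 = (0.85)(0.65) − (-0.25)(-0.20) = 0.5025
  C_12 = −[(-0.30)(0.65) − (-0.25)(-0.35)] = 0.2825
  C_13 = (-0.30)(-0.20) − (0.85)(-0.35) = 0.3575
  C_21 = −[(-0.30)(0.65) − (-0.10)(-0.20)] = 0.2150
  C_22 = (0.95)(0.65) − (-0.10)(-0.35) = 0.5825
  C_23 = −[(0.95)(-0.20) − (-0.30)(-0.35)] = 0.2950
  C_31 = (-0.30)(-0.25) − (-0.10)(0.85) = 0.1600
  C_32 = −[(0.95)(-0.25) − (-0.10)(-0.30)] = 0.2675
  C_33 = (0.95)(0.85) − (-0.30)(-0.30) = 0.7175
det(I−A) = Σ_j (I−A)_1j·C_1j = (0.95)(0.5025) + (-0.30)(0.2825) + (-0.10)(0.3575) = 0.356875
adj(I−A) = Cᵀ =
  [ 0.5025   0.2150   0.1600]
  [ 0.2825   0.5825   0.2675]
  [ 0.3575   0.2950   0.7175]
(I − A)⁻¹ = adj(I−A) / det(I−A) ≈
  [   1.40806     0.60245     0.44834]
  [   0.79159     1.63222     0.74956]
  [   1.00175     0.82662     2.01051]
The output multiplier for sector j is the column-j sum of the Leontief inverse (I − A)⁻¹ = adj(I−A) / det(I−A).
Column 2 of adj(I−A): (0.2150, 0.5825, 0.2950); det(I−A) = 0.356875.
m_2 = (0.2150 + 0.5825 + 0.2950) / 0.356875 = 1.0925 / 0.356875 ≈ 3.0613.

m_2 = 3.0613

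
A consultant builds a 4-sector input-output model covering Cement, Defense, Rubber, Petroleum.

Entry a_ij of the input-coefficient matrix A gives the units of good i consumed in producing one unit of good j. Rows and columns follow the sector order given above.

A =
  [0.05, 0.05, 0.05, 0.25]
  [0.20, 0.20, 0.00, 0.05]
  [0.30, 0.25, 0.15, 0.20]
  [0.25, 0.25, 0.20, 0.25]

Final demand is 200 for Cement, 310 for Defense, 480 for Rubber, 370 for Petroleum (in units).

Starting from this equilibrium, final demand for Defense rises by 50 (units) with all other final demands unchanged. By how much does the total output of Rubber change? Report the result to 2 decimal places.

Δx_R = 34.25

I − A =
  [   0.95    -0.05    -0.05    -0.25]
  [  -0.20     0.80     0.00    -0.05]
  [  -0.30    -0.25     0.85    -0.20]
  [  -0.25    -0.25    -0.20     0.75]
Compute the cofactors C_ij = (−1)^(i+j)·(3×3 minor ij) of I−A; the adjugate is their transpose:
adj(I−A) = Cᵀ =
  [ 0.464875   0.107375   0.069875   0.180750]
  [ 0.133125   0.485750   0.027625   0.084125]
  [ 0.266875   0.242500   0.487500   0.235125]
  [ 0.270500   0.262375   0.162500   0.623000]
det(I−A) = Σ_j (I−A)_1j·C_1j = (0.95)(0.464875) + (-0.05)(0.133125) + (-0.05)(0.266875) + (-0.25)(0.270500) = 0.35400625
(I − A)⁻¹ = adj(I−A) / det(I−A) ≈
  [   1.3132     0.3033     0.1974     0.5106]
  [   0.3761     1.3722     0.0780     0.2376]
  [   0.7539     0.6850     1.3771     0.6642]
  [   0.7641     0.7412     0.4590     1.7599]
Δx = (I − A)⁻¹ Δd with Δd having +50 in the Defense component and 0 elsewhere.
So Δx_R = L_RD · (+50), where L_RD = adj(I−A)_RD / det(I−A) = 0.242500 / 0.35400625.
Δx_R = 0.242500 × (+50) / 0.35400625 = 12.125 / 0.35400625 ≈ 34.25.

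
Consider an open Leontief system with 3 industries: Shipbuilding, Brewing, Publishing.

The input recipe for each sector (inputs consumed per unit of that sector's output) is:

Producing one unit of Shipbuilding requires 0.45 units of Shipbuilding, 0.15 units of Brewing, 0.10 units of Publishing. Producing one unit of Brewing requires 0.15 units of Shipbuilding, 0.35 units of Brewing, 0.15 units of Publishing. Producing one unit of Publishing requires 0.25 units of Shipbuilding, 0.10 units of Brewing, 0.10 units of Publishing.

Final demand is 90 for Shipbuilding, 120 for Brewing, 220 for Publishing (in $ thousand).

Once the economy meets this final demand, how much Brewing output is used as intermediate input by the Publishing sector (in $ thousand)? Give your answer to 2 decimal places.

I − A =
  [   0.55    -0.15    -0.25]
  [  -0.15     0.65    -0.10]
  [  -0.10    -0.15     0.90]
Cofactors of I−A, C_ij = (−1)^(i+j)·(minor ij) (rows/columns in the sector order above):
  C_11 = (0.65)(0.90) − (-0.10)(-0.15) = 0.5700
  C_12 = −[(-0.15)(0.90) − (-0.10)(-0.10)] = 0.1450
  C_13 = (-0.15)(-0.15) − (0.65)(-0.10) = 0.0875
  C_21 = −[(-0.15)(0.90) − (-0.25)(-0.15)] = 0.1725
  C_22 = (0.55)(0.90) − (-0.25)(-0.10) = 0.4700
  C_23 = −[(0.55)(-0.15) − (-0.15)(-0.10)] = 0.0975
  C_31 = (-0.15)(-0.10) − (-0.25)(0.65) = 0.1775
  C_32 = −[(0.55)(-0.10) − (-0.25)(-0.15)] = 0.0925
  C_33 = (0.55)(0.65) − (-0.15)(-0.15) = 0.3350
det(I−A) = Σ_j (I−A)_1j·C_1j = (0.55)(0.5700) + (-0.15)(0.1450) + (-0.25)(0.0875) = 0.269875
adj(I−A) = Cᵀ =
  [ 0.5700   0.1725   0.1775]
  [ 0.1450   0.4700   0.0925]
  [ 0.0875   0.0975   0.3350]
(I − A)⁻¹ = adj(I−A) / det(I−A) ≈
  [   2.1121     0.6392     0.6577]
  [   0.5373     1.7415     0.3428]
  [   0.3242     0.3613     1.2413]
First solve x = (I − A)⁻¹ d = adj(I−A)·d / det(I−A); in particular x_3 = (0.0875·90 + 0.0975·120 + 0.3350·220) / 0.269875 = 93.275 / 0.269875 ≈ 345.6230.
Intermediate flow from 2 to 3: z_23 = a_23 · x_3 = 0.10 × 93.275 / 0.269875 = 9.3275 / 0.269875 ≈ 34.56.

z_23 = 34.56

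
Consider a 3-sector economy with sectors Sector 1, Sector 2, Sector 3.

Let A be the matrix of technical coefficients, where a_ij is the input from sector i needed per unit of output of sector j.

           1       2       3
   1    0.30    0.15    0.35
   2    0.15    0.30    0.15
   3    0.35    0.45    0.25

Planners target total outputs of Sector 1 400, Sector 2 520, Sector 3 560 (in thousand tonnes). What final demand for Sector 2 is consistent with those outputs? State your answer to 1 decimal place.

I − A =
  [   0.70    -0.15    -0.35]
  [  -0.15     0.70    -0.15]
  [  -0.35    -0.45     0.75]
d = (I − A) x:
  d_1 = (+0.70)·400 + (-0.15)·520 + (-0.35)·560 = 6.0
  d_2 = (-0.15)·400 + (+0.70)·520 + (-0.15)·560 = 220.0
  d_3 = (-0.35)·400 + (-0.45)·520 + (+0.75)·560 = 46.0

d_2 = 220.0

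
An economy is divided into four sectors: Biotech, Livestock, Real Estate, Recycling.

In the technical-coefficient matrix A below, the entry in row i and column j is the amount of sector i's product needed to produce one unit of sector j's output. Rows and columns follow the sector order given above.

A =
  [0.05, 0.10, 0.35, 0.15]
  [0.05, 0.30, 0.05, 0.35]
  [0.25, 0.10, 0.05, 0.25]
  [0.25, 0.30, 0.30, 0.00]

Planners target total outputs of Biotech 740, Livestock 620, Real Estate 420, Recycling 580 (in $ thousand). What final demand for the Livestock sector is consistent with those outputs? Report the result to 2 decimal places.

I − A =
  [   0.95    -0.10    -0.35    -0.15]
  [  -0.05     0.70    -0.05    -0.35]
  [  -0.25    -0.10     0.95    -0.25]
  [  -0.25    -0.30    -0.30     1.00]
d = (I − A) x:
  d_1 = (+0.95)·740 + (-0.10)·620 + (-0.35)·420 + (-0.15)·580 = 407.00
  d_2 = (-0.05)·740 + (+0.70)·620 + (-0.05)·420 + (-0.35)·580 = 173.00
  d_3 = (-0.25)·740 + (-0.10)·620 + (+0.95)·420 + (-0.25)·580 = 7.00
  d_4 = (-0.25)·740 + (-0.30)·620 + (-0.30)·420 + (+1.00)·580 = 83.00

d_2 = 173.00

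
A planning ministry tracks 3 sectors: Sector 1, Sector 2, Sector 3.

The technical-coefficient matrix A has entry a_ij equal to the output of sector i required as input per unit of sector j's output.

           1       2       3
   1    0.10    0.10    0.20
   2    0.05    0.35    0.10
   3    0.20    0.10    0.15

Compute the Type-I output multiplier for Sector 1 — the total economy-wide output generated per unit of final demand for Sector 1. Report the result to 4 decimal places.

m_1 = 1.6264

I − A =
  [   0.90    -0.10    -0.20]
  [  -0.05     0.65    -0.10]
  [  -0.20    -0.10     0.85]
Cofactors of I−A, C_ij = (−1)^(i+j)·(minor ij) (rows/columns in the sector order above):
  C_11 = (0.65)(0.85) − (-0.10)(-0.10) = 0.5425
  C_12 = −[(-0.05)(0.85) − (-0.10)(-0.20)] = 0.0625
  C_13 = (-0.05)(-0.10) − (0.65)(-0.20) = 0.1350
  C_21 = −[(-0.10)(0.85) − (-0.20)(-0.10)] = 0.1050
  C_22 = (0.90)(0.85) − (-0.20)(-0.20) = 0.7250
  C_23 = −[(0.90)(-0.10) − (-0.10)(-0.20)] = 0.1100
  C_31 = (-0.10)(-0.10) − (-0.20)(0.65) = 0.1400
  C_32 = −[(0.90)(-0.10) − (-0.20)(-0.05)] = 0.1000
  C_33 = (0.90)(0.65) − (-0.10)(-0.05) = 0.5800
det(I−A) = Σ_j (I−A)_1j·C_1j = (0.90)(0.5425) + (-0.10)(0.0625) + (-0.20)(0.1350) = 0.4550
adj(I−A) = Cᵀ =
  [ 0.5425   0.1050   0.1400]
  [ 0.0625   0.7250   0.1000]
  [ 0.1350   0.1100   0.5800]
(I − A)⁻¹ = adj(I−A) / det(I−A) ≈
  [   1.19231     0.23077     0.30769]
  [   0.13736     1.59341     0.21978]
  [   0.29670     0.24176     1.27473]
The output multiplier for sector j is the column-j sum of the Leontief inverse (I − A)⁻¹ = adj(I−A) / det(I−A).
Column 1 of adj(I−A): (0.5425, 0.0625, 0.1350); det(I−A) = 0.4550.
m_1 = (0.5425 + 0.0625 + 0.1350) / 0.4550 = 0.74 / 0.4550 ≈ 1.6264.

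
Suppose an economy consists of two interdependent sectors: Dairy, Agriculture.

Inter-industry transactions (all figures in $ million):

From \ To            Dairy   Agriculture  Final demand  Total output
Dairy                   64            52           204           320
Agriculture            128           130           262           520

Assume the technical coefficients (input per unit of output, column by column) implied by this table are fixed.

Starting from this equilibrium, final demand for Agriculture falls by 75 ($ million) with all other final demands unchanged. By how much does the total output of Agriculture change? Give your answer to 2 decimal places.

Technical coefficients a_ij = z_ij / X_j:
  a_11 = 64/320 = 0.20, a_21 = 128/320 = 0.40
  a_12 = 52/520 = 0.10, a_22 = 130/520 = 0.25
I − A =
  [   0.80    -0.10]
  [  -0.40     0.75]
det(I−A) = (0.80)(0.75) − (-0.10)(-0.40) = 0.5600
adj(I−A) = [[0.75, 0.10], [0.40, 0.80]]
(I − A)⁻¹ = adj(I−A) / det(I−A) ≈
  [   1.3393     0.1786]
  [   0.7143     1.4286]
Δx = (I − A)⁻¹ Δd with Δd having -75 in the Agriculture component and 0 elsewhere.
So Δx_2 = L_22 · (-75), where L_22 = adj(I−A)_22 / det(I−A) = 0.80 / 0.5600.
Δx_2 = 0.80 × (-75) / 0.5600 = -60.00 / 0.5600 ≈ -107.14.

Δx_2 = -107.14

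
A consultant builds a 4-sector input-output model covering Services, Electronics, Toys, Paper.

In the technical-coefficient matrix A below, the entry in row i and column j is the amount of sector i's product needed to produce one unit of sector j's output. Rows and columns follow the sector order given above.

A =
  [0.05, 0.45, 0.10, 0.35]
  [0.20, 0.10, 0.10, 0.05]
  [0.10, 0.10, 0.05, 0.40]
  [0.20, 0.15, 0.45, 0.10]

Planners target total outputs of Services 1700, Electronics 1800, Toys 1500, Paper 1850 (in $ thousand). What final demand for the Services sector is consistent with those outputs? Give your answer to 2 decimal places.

I − A =
  [   0.95    -0.45    -0.10    -0.35]
  [  -0.20     0.90    -0.10    -0.05]
  [  -0.10    -0.10     0.95    -0.40]
  [  -0.20    -0.15    -0.45     0.90]
d = (I − A) x:
  d_S = (+0.95)·1700 + (-0.45)·1800 + (-0.10)·1500 + (-0.35)·1850 = 7.50
  d_E = (-0.20)·1700 + (+0.90)·1800 + (-0.10)·1500 + (-0.05)·1850 = 1037.50
  d_T = (-0.10)·1700 + (-0.10)·1800 + (+0.95)·1500 + (-0.40)·1850 = 335.00
  d_P = (-0.20)·1700 + (-0.15)·1800 + (-0.45)·1500 + (+0.90)·1850 = 380.00

d_S = 7.50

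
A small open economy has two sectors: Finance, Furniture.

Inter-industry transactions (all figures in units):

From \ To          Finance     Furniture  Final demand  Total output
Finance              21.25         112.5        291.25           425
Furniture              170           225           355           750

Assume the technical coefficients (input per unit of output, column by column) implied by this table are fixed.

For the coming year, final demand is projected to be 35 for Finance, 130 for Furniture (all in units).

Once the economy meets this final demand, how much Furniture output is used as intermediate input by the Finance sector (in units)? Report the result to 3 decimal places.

Technical coefficients a_ij = z_ij / X_j:
  a_11 = 21.25/425 = 0.05, a_21 = 170/425 = 0.40
  a_12 = 112.5/750 = 0.15, a_22 = 225/750 = 0.30
I − A =
  [   0.95    -0.15]
  [  -0.40     0.70]
det(I−A) = (0.95)(0.70) − (-0.15)(-0.40) = 0.6050
adj(I−A) = [[0.70, 0.15], [0.40, 0.95]]
(I − A)⁻¹ = adj(I−A) / det(I−A) ≈
  [   1.1570     0.2479]
  [   0.6612     1.5702]
First solve x = (I − A)⁻¹ d = adj(I−A)·d / det(I−A); in particular x_1 = (0.70·35 + 0.15·130) / 0.6050 = 44.00 / 0.6050 ≈ 72.72727.
Intermediate flow from 2 to 1: z_21 = a_21 · x_1 = 0.40 × 44.00 / 0.6050 = 17.60 / 0.6050 ≈ 29.091.

z_21 = 29.091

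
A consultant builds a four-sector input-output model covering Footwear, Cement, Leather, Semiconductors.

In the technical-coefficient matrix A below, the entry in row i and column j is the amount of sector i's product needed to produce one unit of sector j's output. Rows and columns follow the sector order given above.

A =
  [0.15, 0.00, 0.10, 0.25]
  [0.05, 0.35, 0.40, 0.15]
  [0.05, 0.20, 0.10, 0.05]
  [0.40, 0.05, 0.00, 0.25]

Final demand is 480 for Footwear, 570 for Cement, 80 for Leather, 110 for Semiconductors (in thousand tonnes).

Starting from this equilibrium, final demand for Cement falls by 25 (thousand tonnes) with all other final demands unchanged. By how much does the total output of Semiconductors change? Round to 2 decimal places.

Δx_4 = -4.45

I − A =
  [   0.85     0.00    -0.10    -0.25]
  [  -0.05     0.65    -0.40    -0.15]
  [  -0.05    -0.20     0.90    -0.05]
  [  -0.40    -0.05     0.00     0.75]
Compute the cofactors C_ij = (−1)^(i+j)·(3×3 minor ij) of I−A; the adjugate is their transpose:
adj(I−A) = Cᵀ =
  [ 0.371000   0.026500   0.053000   0.132500]
  [ 0.110750   0.478000   0.224750   0.147500]
  [ 0.056625   0.110250   0.342375   0.063750]
  [ 0.205250   0.046000   0.043250   0.425000]
det(I−A) = Σ_j (I−A)_1j·C_1j = (0.85)(0.371000) + (0.00)(0.110750) + (-0.10)(0.056625) + (-0.25)(0.205250) = 0.258375
(I − A)⁻¹ = adj(I−A) / det(I−A) ≈
  [   1.4359     0.1026     0.2051     0.5128]
  [   0.4286     1.8500     0.8699     0.5709]
  [   0.2192     0.4267     1.3251     0.2467]
  [   0.7944     0.1780     0.1674     1.6449]
Δx = (I − A)⁻¹ Δd with Δd having -25 in the Cement component and 0 elsewhere.
So Δx_4 = L_42 · (-25), where L_42 = adj(I−A)_42 / det(I−A) = 0.046000 / 0.258375.
Δx_4 = 0.046000 × (-25) / 0.258375 = -1.15 / 0.258375 ≈ -4.45.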